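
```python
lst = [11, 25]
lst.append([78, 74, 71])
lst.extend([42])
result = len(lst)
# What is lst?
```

After line 1: lst = [11, 25]
After line 2 (append adds [78, 74, 71] as single element): lst = [11, 25, [78, 74, 71]]
After line 3 (extend unpacks [42], adds 42): lst = [11, 25, [78, 74, 71], 42]
After line 4: result = len(lst) = 4

[11, 25, [78, 74, 71], 42]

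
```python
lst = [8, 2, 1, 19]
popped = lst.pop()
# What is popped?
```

19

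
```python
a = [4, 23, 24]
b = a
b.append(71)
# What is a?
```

After line 1: a = [4, 23, 24]
After line 2 (b = a is an alias, same object): a = [4, 23, 24], b = [4, 23, 24]
After line 3 (b.append mutates the shared list): a = [4, 23, 24, 71], b = [4, 23, 24, 71]

[4, 23, 24, 71]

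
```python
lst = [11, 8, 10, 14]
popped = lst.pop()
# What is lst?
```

[11, 8, 10]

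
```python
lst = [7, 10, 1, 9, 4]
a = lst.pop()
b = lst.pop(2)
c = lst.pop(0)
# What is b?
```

After line 1: lst = [7, 10, 1, 9, 4]
After line 2 (pop() -> a = 4): lst = [7, 10, 1, 9]
After line 3 (pop(2) -> b = 1): lst = [7, 10, 9]
After line 4 (pop(0) -> c = 7): lst = [10, 9]

1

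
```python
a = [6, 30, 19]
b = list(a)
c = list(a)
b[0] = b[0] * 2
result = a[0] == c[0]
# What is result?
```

After line 1: a = [6, 30, 19]
After line 2 (b = list(a), copy): a = [6, 30, 19], b = [6, 30, 19]
After line 3 (c = list(a) is a copy, new object): c = [6, 30, 19]
After line 4 (b[0] = 6 * 2 = 12; only b mutates (copy)): a = [6, 30, 19], b = [12, 30, 19], c = [6, 30, 19]
After line 5 (a[0] = 6, c[0] = 6; result = True)

True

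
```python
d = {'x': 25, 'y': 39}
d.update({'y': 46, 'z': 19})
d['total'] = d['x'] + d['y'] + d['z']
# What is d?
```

After line 1: d = {'x': 25, 'y': 39}
After line 2 (y overwritten, z added): d = {'x': 25, 'y': 46, 'z': 19}
After line 3 (total = 25 + 46 + 19 = 90): d = {'x': 25, 'y': 46, 'z': 19, 'total': 90}

{'x': 25, 'y': 46, 'z': 19, 'total': 90}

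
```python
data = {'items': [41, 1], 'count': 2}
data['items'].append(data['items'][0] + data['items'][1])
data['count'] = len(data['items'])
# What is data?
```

After line 1: data = {'items': [41, 1], 'count': 2}
After line 2 (append 41 + 1 = 42): data = {'items': [41, 1, 42], 'count': 2}
After line 3 (count = len(items) = 3): data = {'items': [41, 1, 42], 'count': 3}

{'items': [41, 1, 42], 'count': 3}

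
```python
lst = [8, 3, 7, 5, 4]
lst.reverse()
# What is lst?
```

[4, 5, 7, 3, 8]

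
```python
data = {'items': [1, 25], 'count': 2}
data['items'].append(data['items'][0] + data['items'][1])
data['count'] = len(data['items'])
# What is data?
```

After line 1: data = {'items': [1, 25], 'count': 2}
After line 2 (append 1 + 25 = 26): data = {'items': [1, 25, 26], 'count': 2}
After line 3 (count = len(items) = 3): data = {'items': [1, 25, 26], 'count': 3}

{'items': [1, 25, 26], 'count': 3}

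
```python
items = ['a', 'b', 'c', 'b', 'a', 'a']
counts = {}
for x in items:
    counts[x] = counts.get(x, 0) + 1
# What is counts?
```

Initial: counts = {}, items = ['a', 'b', 'c', 'b', 'a', 'a']
See 'a': counts = {'a': 1}
See 'b': counts = {'a': 1, 'b': 1}
See 'c': counts = {'a': 1, 'b': 1, 'c': 1}
See 'b': counts = {'a': 1, 'b': 2, 'c': 1}
See 'a': counts = {'a': 2, 'b': 2, 'c': 1}
See 'a': counts = {'a': 3, 'b': 2, 'c': 1}

{'a': 3, 'b': 2, 'c': 1}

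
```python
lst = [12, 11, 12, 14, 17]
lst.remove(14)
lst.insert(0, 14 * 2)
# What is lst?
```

After line 1: lst = [12, 11, 12, 14, 17]
After line 2 (remove first 14): lst = [12, 11, 12, 17]
After line 3 (insert 28 at index 0): lst = [28, 12, 11, 12, 17]

[28, 12, 11, 12, 17]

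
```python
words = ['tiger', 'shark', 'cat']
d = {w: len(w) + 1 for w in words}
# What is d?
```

{'tiger': 6, 'shark': 6, 'cat': 4}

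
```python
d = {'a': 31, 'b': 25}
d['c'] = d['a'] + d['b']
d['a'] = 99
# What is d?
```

After line 1: d = {'a': 31, 'b': 25}
After line 2 (d['c'] = 31 + 25): d = {'a': 31, 'b': 25, 'c': 56}
After line 3: d = {'a': 99, 'b': 25, 'c': 56}

{'a': 99, 'b': 25, 'c': 56}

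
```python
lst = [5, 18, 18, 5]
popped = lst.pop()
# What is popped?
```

5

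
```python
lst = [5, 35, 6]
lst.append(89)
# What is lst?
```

[5, 35, 6, 89]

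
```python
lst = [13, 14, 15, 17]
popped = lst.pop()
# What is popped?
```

17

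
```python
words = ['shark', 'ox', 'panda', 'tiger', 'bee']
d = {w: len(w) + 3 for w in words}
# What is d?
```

{'shark': 8, 'ox': 5, 'panda': 8, 'tiger': 8, 'bee': 6}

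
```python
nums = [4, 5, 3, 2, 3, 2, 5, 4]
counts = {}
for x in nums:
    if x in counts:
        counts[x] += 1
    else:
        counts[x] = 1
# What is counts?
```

Initial: counts = {}, nums = [4, 5, 3, 2, 3, 2, 5, 4]
See 4: counts = {4: 1}
See 5: counts = {4: 1, 5: 1}
See 3: counts = {4: 1, 5: 1, 3: 1}
See 2: counts = {4: 1, 5: 1, 3: 1, 2: 1}
See 3: counts = {4: 1, 5: 1, 3: 2, 2: 1}
See 2: counts = {4: 1, 5: 1, 3: 2, 2: 2}
See 5: counts = {4: 1, 5: 2, 3: 2, 2: 2}
See 4: counts = {4: 2, 5: 2, 3: 2, 2: 2}

{4: 2, 5: 2, 3: 2, 2: 2}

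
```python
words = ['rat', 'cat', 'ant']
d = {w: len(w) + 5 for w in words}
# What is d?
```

{'rat': 8, 'cat': 8, 'ant': 8}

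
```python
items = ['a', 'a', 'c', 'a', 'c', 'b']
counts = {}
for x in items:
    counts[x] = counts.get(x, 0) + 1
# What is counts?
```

Initial: counts = {}, items = ['a', 'a', 'c', 'a', 'c', 'b']
See 'a': counts = {'a': 1}
See 'a': counts = {'a': 2}
See 'c': counts = {'a': 2, 'c': 1}
See 'a': counts = {'a': 3, 'c': 1}
See 'c': counts = {'a': 3, 'c': 2}
See 'b': counts = {'a': 3, 'c': 2, 'b': 1}

{'a': 3, 'c': 2, 'b': 1}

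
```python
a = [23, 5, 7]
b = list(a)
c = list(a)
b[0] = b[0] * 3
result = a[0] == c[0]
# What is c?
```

After line 1: a = [23, 5, 7]
After line 2 (b = list(a), copy): a = [23, 5, 7], b = [23, 5, 7]
After line 3 (c = list(a) is a copy, new object): c = [23, 5, 7]
After line 4 (b[0] = 23 * 3 = 69; only b mutates (copy)): a = [23, 5, 7], b = [69, 5, 7], c = [23, 5, 7]
After line 5 (a[0] = 23, c[0] = 23; result = True)

[23, 5, 7]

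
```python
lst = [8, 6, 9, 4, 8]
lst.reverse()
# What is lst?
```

[8, 4, 9, 6, 8]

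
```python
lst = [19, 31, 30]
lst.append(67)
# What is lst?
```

[19, 31, 30, 67]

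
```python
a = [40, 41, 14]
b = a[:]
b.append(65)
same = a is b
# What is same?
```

After line 1: a = [40, 41, 14]
After line 2 (b = a[:] is a shallow copy, new object): a = [40, 41, 14], b = [40, 41, 14]
After line 3 (append only mutates b): a = [40, 41, 14], b = [40, 41, 14, 65]
After line 4 (same = a is b; different objects -> False): same = False

False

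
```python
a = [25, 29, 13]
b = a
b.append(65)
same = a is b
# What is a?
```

After line 1: a = [25, 29, 13]
After line 2 (b = a is an alias, same object): a = [25, 29, 13], b = [25, 29, 13]
After line 3 (b.append mutates the shared list): a = [25, 29, 13, 65], b = [25, 29, 13, 65]
After line 4 (same = a is b; same object -> True): same = True

[25, 29, 13, 65]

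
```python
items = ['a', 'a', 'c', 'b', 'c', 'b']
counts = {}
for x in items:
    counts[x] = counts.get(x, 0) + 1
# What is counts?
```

Initial: counts = {}, items = ['a', 'a', 'c', 'b', 'c', 'b']
See 'a': counts = {'a': 1}
See 'a': counts = {'a': 2}
See 'c': counts = {'a': 2, 'c': 1}
See 'b': counts = {'a': 2, 'c': 1, 'b': 1}
See 'c': counts = {'a': 2, 'c': 2, 'b': 1}
See 'b': counts = {'a': 2, 'c': 2, 'b': 2}

{'a': 2, 'c': 2, 'b': 2}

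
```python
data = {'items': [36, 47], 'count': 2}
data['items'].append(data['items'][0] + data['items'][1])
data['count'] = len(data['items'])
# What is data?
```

After line 1: data = {'items': [36, 47], 'count': 2}
After line 2 (append 36 + 47 = 83): data = {'items': [36, 47, 83], 'count': 2}
After line 3 (count = len(items) = 3): data = {'items': [36, 47, 83], 'count': 3}

{'items': [36, 47, 83], 'count': 3}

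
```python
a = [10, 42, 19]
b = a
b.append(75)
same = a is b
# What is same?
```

After line 1: a = [10, 42, 19]
After line 2 (b = a is an alias, same object): a = [10, 42, 19], b = [10, 42, 19]
After line 3 (b.append mutates the shared list): a = [10, 42, 19, 75], b = [10, 42, 19, 75]
After line 4 (same = a is b; same object -> True): same = True

True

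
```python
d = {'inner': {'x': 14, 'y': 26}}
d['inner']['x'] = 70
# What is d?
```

After line 1: d = {'inner': {'x': 14, 'y': 26}}
After line 2 (inner x overwritten): d = {'inner': {'x': 70, 'y': 26}}

{'inner': {'x': 70, 'y': 26}}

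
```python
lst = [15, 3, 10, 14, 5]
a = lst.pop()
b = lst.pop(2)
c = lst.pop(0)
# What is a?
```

After line 1: lst = [15, 3, 10, 14, 5]
After line 2 (pop() -> a = 5): lst = [15, 3, 10, 14]
After line 3 (pop(2) -> b = 10): lst = [15, 3, 14]
After line 4 (pop(0) -> c = 15): lst = [3, 14]

5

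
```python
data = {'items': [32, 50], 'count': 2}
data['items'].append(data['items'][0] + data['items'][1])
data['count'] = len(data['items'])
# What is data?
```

After line 1: data = {'items': [32, 50], 'count': 2}
After line 2 (append 32 + 50 = 82): data = {'items': [32, 50, 82], 'count': 2}
After line 3 (count = len(items) = 3): data = {'items': [32, 50, 82], 'count': 3}

{'items': [32, 50, 82], 'count': 3}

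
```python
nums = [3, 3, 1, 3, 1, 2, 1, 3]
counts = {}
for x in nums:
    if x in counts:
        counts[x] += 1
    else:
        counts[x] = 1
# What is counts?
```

Initial: counts = {}, nums = [3, 3, 1, 3, 1, 2, 1, 3]
See 3: counts = {3: 1}
See 3: counts = {3: 2}
See 1: counts = {3: 2, 1: 1}
See 3: counts = {3: 3, 1: 1}
See 1: counts = {3: 3, 1: 2}
See 2: counts = {3: 3, 1: 2, 2: 1}
See 1: counts = {3: 3, 1: 3, 2: 1}
See 3: counts = {3: 4, 1: 3, 2: 1}

{3: 4, 1: 3, 2: 1}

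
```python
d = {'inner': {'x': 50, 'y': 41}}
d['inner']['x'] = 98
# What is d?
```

After line 1: d = {'inner': {'x': 50, 'y': 41}}
After line 2 (inner x overwritten): d = {'inner': {'x': 98, 'y': 41}}

{'inner': {'x': 98, 'y': 41}}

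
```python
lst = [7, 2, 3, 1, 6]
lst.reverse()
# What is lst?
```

[6, 1, 3, 2, 7]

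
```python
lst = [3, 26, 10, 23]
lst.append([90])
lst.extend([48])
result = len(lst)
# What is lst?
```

After line 1: lst = [3, 26, 10, 23]
After line 2 (append adds [90] as single element): lst = [3, 26, 10, 23, [90]]
After line 3 (extend unpacks [48], adds 48): lst = [3, 26, 10, 23, [90], 48]
After line 4: result = len(lst) = 6

[3, 26, 10, 23, [90], 48]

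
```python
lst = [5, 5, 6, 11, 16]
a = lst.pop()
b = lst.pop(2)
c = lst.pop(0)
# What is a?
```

After line 1: lst = [5, 5, 6, 11, 16]
After line 2 (pop() -> a = 16): lst = [5, 5, 6, 11]
After line 3 (pop(2) -> b = 6): lst = [5, 5, 11]
After line 4 (pop(0) -> c = 5): lst = [5, 11]

16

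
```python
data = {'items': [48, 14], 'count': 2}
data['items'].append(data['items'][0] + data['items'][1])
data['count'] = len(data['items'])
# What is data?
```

After line 1: data = {'items': [48, 14], 'count': 2}
After line 2 (append 48 + 14 = 62): data = {'items': [48, 14, 62], 'count': 2}
After line 3 (count = len(items) = 3): data = {'items': [48, 14, 62], 'count': 3}

{'items': [48, 14, 62], 'count': 3}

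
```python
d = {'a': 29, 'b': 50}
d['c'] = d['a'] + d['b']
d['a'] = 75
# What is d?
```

After line 1: d = {'a': 29, 'b': 50}
After line 2 (d['c'] = 29 + 50): d = {'a': 29, 'b': 50, 'c': 79}
After line 3: d = {'a': 75, 'b': 50, 'c': 79}

{'a': 75, 'b': 50, 'c': 79}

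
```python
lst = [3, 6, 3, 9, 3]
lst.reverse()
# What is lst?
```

[3, 9, 3, 6, 3]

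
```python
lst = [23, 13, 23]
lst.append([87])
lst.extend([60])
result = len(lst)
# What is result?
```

After line 1: lst = [23, 13, 23]
After line 2 (append adds [87] as single element): lst = [23, 13, 23, [87]]
After line 3 (extend unpacks [60], adds 60): lst = [23, 13, 23, [87], 60]
After line 4: result = len(lst) = 5

5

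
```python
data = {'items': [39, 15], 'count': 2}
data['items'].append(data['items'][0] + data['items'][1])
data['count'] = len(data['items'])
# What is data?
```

After line 1: data = {'items': [39, 15], 'count': 2}
After line 2 (append 39 + 15 = 54): data = {'items': [39, 15, 54], 'count': 2}
After line 3 (count = len(items) = 3): data = {'items': [39, 15, 54], 'count': 3}

{'items': [39, 15, 54], 'count': 3}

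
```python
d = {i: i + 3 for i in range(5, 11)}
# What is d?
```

{5: 8, 6: 9, 7: 10, 8: 11, 9: 12, 10: 13}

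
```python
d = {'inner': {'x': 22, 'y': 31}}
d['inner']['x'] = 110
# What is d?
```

After line 1: d = {'inner': {'x': 22, 'y': 31}}
After line 2 (inner x overwritten): d = {'inner': {'x': 110, 'y': 31}}

{'inner': {'x': 110, 'y': 31}}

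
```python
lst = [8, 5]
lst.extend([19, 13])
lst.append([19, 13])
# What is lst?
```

After line 1: lst = [8, 5]
After line 2 (extend unpacks [19, 13]): lst = [8, 5, 19, 13]
After line 3 (append adds [19, 13] as single element): lst = [8, 5, 19, 13, [19, 13]]

[8, 5, 19, 13, [19, 13]]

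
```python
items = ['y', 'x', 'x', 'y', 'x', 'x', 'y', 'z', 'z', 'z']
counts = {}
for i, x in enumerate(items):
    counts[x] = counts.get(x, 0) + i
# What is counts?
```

Initial: counts = {}, items = ['y', 'x', 'x', 'y', 'x', 'x', 'y', 'z', 'z', 'z']
i=0, x='y': counts = {'y': 0}
i=1, x='x': counts = {'y': 0, 'x': 1}
i=2, x='x': counts = {'y': 0, 'x': 3}
i=3, x='y': counts = {'y': 3, 'x': 3}
i=4, x='x': counts = {'y': 3, 'x': 7}
i=5, x='x': counts = {'y': 3, 'x': 12}
i=6, x='y': counts = {'y': 9, 'x': 12}
i=7, x='z': counts = {'y': 9, 'x': 12, 'z': 7}
i=8, x='z': counts = {'y': 9, 'x': 12, 'z': 15}
i=9, x='z': counts = {'y': 9, 'x': 12, 'z': 24}

{'y': 9, 'x': 12, 'z': 24}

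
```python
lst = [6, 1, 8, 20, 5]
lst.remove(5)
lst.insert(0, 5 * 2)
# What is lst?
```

After line 1: lst = [6, 1, 8, 20, 5]
After line 2 (remove first 5): lst = [6, 1, 8, 20]
After line 3 (insert 10 at index 0): lst = [10, 6, 1, 8, 20]

[10, 6, 1, 8, 20]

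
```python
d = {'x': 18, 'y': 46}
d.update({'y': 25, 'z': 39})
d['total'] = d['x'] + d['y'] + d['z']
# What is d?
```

After line 1: d = {'x': 18, 'y': 46}
After line 2 (y overwritten, z added): d = {'x': 18, 'y': 25, 'z': 39}
After line 3 (total = 18 + 25 + 39 = 82): d = {'x': 18, 'y': 25, 'z': 39, 'total': 82}

{'x': 18, 'y': 25, 'z': 39, 'total': 82}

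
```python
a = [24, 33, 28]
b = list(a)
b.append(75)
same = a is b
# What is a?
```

After line 1: a = [24, 33, 28]
After line 2 (b = list(a) is a shallow copy, new object): a = [24, 33, 28], b = [24, 33, 28]
After line 3 (append only mutates b): a = [24, 33, 28], b = [24, 33, 28, 75]
After line 4 (same = a is b; different objects -> False): same = False

[24, 33, 28]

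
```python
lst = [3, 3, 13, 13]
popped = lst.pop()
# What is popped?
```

13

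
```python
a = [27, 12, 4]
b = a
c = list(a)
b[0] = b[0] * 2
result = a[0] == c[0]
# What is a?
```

After line 1: a = [27, 12, 4]
After line 2 (b = a, alias): a = [27, 12, 4], b = [27, 12, 4]
After line 3 (c = list(a) is a copy, new object): c = [27, 12, 4]
After line 4 (b[0] = 27 * 2 = 54; mutates shared a/b): a = b = [54, 12, 4], c = [27, 12, 4]
After line 5 (a[0] = 54, c[0] = 27; result = False)

[54, 12, 4]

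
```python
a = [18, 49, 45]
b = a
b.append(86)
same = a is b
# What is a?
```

After line 1: a = [18, 49, 45]
After line 2 (b = a is an alias, same object): a = [18, 49, 45], b = [18, 49, 45]
After line 3 (b.append mutates the shared list): a = [18, 49, 45, 86], b = [18, 49, 45, 86]
After line 4 (same = a is b; same object -> True): same = True

[18, 49, 45, 86]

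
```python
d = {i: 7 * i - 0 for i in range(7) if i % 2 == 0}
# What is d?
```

{0: 0, 2: 14, 4: 28, 6: 42}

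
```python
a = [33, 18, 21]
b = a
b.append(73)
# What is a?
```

After line 1: a = [33, 18, 21]
After line 2 (b = a is an alias, same object): a = [33, 18, 21], b = [33, 18, 21]
After line 3 (b.append mutates the shared list): a = [33, 18, 21, 73], b = [33, 18, 21, 73]

[33, 18, 21, 73]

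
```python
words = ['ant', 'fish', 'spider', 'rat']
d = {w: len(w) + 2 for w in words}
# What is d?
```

{'ant': 5, 'fish': 6, 'spider': 8, 'rat': 5}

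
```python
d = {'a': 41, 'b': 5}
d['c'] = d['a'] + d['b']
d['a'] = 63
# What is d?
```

After line 1: d = {'a': 41, 'b': 5}
After line 2 (d['c'] = 41 + 5): d = {'a': 41, 'b': 5, 'c': 46}
After line 3: d = {'a': 63, 'b': 5, 'c': 46}

{'a': 63, 'b': 5, 'c': 46}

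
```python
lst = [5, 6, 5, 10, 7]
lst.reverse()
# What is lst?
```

[7, 10, 5, 6, 5]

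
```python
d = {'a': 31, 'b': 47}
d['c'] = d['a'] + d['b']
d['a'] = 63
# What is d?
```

After line 1: d = {'a': 31, 'b': 47}
After line 2 (d['c'] = 31 + 47): d = {'a': 31, 'b': 47, 'c': 78}
After line 3: d = {'a': 63, 'b': 47, 'c': 78}

{'a': 63, 'b': 47, 'c': 78}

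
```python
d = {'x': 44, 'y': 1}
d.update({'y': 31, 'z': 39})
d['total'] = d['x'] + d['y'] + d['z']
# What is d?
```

After line 1: d = {'x': 44, 'y': 1}
After line 2 (y overwritten, z added): d = {'x': 44, 'y': 31, 'z': 39}
After line 3 (total = 44 + 31 + 39 = 114): d = {'x': 44, 'y': 31, 'z': 39, 'total': 114}

{'x': 44, 'y': 31, 'z': 39, 'total': 114}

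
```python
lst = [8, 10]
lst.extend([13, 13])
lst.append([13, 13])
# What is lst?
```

After line 1: lst = [8, 10]
After line 2 (extend unpacks [13, 13]): lst = [8, 10, 13, 13]
After line 3 (append adds [13, 13] as single element): lst = [8, 10, 13, 13, [13, 13]]

[8, 10, 13, 13, [13, 13]]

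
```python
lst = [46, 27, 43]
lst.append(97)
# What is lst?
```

[46, 27, 43, 97]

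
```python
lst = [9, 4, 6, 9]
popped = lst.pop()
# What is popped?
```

9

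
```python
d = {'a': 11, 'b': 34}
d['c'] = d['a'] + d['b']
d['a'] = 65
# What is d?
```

After line 1: d = {'a': 11, 'b': 34}
After line 2 (d['c'] = 11 + 34): d = {'a': 11, 'b': 34, 'c': 45}
After line 3: d = {'a': 65, 'b': 34, 'c': 45}

{'a': 65, 'b': 34, 'c': 45}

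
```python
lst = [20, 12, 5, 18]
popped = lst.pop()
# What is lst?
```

[20, 12, 5]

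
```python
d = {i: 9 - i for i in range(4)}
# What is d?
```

{0: 9, 1: 8, 2: 7, 3: 6}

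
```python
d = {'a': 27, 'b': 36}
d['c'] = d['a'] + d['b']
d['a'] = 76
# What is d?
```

After line 1: d = {'a': 27, 'b': 36}
After line 2 (d['c'] = 27 + 36): d = {'a': 27, 'b': 36, 'c': 63}
After line 3: d = {'a': 76, 'b': 36, 'c': 63}

{'a': 76, 'b': 36, 'c': 63}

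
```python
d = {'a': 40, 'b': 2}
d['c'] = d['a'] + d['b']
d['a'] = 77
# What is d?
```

After line 1: d = {'a': 40, 'b': 2}
After line 2 (d['c'] = 40 + 2): d = {'a': 40, 'b': 2, 'c': 42}
After line 3: d = {'a': 77, 'b': 2, 'c': 42}

{'a': 77, 'b': 2, 'c': 42}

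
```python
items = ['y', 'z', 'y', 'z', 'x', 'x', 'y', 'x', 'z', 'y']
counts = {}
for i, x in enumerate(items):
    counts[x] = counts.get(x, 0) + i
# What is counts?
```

Initial: counts = {}, items = ['y', 'z', 'y', 'z', 'x', 'x', 'y', 'x', 'z', 'y']
i=0, x='y': counts = {'y': 0}
i=1, x='z': counts = {'y': 0, 'z': 1}
i=2, x='y': counts = {'y': 2, 'z': 1}
i=3, x='z': counts = {'y': 2, 'z': 4}
i=4, x='x': counts = {'y': 2, 'z': 4, 'x': 4}
i=5, x='x': counts = {'y': 2, 'z': 4, 'x': 9}
i=6, x='y': counts = {'y': 8, 'z': 4, 'x': 9}
i=7, x='x': counts = {'y': 8, 'z': 4, 'x': 16}
i=8, x='z': counts = {'y': 8, 'z': 12, 'x': 16}
i=9, x='y': counts = {'y': 17, 'z': 12, 'x': 16}

{'y': 17, 'z': 12, 'x': 16}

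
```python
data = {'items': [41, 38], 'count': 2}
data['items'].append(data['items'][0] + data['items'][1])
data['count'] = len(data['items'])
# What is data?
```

After line 1: data = {'items': [41, 38], 'count': 2}
After line 2 (append 41 + 38 = 79): data = {'items': [41, 38, 79], 'count': 2}
After line 3 (count = len(items) = 3): data = {'items': [41, 38, 79], 'count': 3}

{'items': [41, 38, 79], 'count': 3}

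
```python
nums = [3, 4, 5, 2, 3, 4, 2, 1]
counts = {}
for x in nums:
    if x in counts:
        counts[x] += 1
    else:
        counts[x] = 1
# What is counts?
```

Initial: counts = {}, nums = [3, 4, 5, 2, 3, 4, 2, 1]
See 3: counts = {3: 1}
See 4: counts = {3: 1, 4: 1}
See 5: counts = {3: 1, 4: 1, 5: 1}
See 2: counts = {3: 1, 4: 1, 5: 1, 2: 1}
See 3: counts = {3: 2, 4: 1, 5: 1, 2: 1}
See 4: counts = {3: 2, 4: 2, 5: 1, 2: 1}
See 2: counts = {3: 2, 4: 2, 5: 1, 2: 2}
See 1: counts = {3: 2, 4: 2, 5: 1, 2: 2, 1: 1}

{3: 2, 4: 2, 5: 1, 2: 2, 1: 1}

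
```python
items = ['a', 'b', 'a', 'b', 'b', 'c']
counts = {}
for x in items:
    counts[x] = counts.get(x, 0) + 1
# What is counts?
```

Initial: counts = {}, items = ['a', 'b', 'a', 'b', 'b', 'c']
See 'a': counts = {'a': 1}
See 'b': counts = {'a': 1, 'b': 1}
See 'a': counts = {'a': 2, 'b': 1}
See 'b': counts = {'a': 2, 'b': 2}
See 'b': counts = {'a': 2, 'b': 3}
See 'c': counts = {'a': 2, 'b': 3, 'c': 1}

{'a': 2, 'b': 3, 'c': 1}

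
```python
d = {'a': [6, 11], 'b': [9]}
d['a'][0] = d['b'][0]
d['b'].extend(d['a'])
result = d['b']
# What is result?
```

After line 1: d = {'a': [6, 11], 'b': [9]}
After line 2 (a[0] = b[0] = 9): d = {'a': [9, 11], 'b': [9]}
After line 3 (b.extend(a) appends [9, 11]): d = {'a': [9, 11], 'b': [9, 9, 11]}
After line 4: result = d['b'] = [9, 9, 11]

[9, 9, 11]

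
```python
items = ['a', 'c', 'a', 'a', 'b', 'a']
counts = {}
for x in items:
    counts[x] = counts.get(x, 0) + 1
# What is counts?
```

Initial: counts = {}, items = ['a', 'c', 'a', 'a', 'b', 'a']
See 'a': counts = {'a': 1}
See 'c': counts = {'a': 1, 'c': 1}
See 'a': counts = {'a': 2, 'c': 1}
See 'a': counts = {'a': 3, 'c': 1}
See 'b': counts = {'a': 3, 'c': 1, 'b': 1}
See 'a': counts = {'a': 4, 'c': 1, 'b': 1}

{'a': 4, 'c': 1, 'b': 1}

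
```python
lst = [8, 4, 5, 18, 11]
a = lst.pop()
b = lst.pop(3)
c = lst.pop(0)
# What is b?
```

After line 1: lst = [8, 4, 5, 18, 11]
After line 2 (pop() -> a = 11): lst = [8, 4, 5, 18]
After line 3 (pop(3) -> b = 18): lst = [8, 4, 5]
After line 4 (pop(0) -> c = 8): lst = [4, 5]

18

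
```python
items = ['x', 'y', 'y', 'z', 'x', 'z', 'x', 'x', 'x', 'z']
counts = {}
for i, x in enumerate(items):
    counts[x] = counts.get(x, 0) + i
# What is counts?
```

Initial: counts = {}, items = ['x', 'y', 'y', 'z', 'x', 'z', 'x', 'x', 'x', 'z']
i=0, x='x': counts = {'x': 0}
i=1, x='y': counts = {'x': 0, 'y': 1}
i=2, x='y': counts = {'x': 0, 'y': 3}
i=3, x='z': counts = {'x': 0, 'y': 3, 'z': 3}
i=4, x='x': counts = {'x': 4, 'y': 3, 'z': 3}
i=5, x='z': counts = {'x': 4, 'y': 3, 'z': 8}
i=6, x='x': counts = {'x': 10, 'y': 3, 'z': 8}
i=7, x='x': counts = {'x': 17, 'y': 3, 'z': 8}
i=8, x='x': counts = {'x': 25, 'y': 3, 'z': 8}
i=9, x='z': counts = {'x': 25, 'y': 3, 'z': 17}

{'x': 25, 'y': 3, 'z': 17}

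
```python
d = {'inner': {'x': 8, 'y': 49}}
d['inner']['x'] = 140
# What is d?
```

After line 1: d = {'inner': {'x': 8, 'y': 49}}
After line 2 (inner x overwritten): d = {'inner': {'x': 140, 'y': 49}}

{'inner': {'x': 140, 'y': 49}}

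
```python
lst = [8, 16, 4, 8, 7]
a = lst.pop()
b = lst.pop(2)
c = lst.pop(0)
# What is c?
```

After line 1: lst = [8, 16, 4, 8, 7]
After line 2 (pop() -> a = 7): lst = [8, 16, 4, 8]
After line 3 (pop(2) -> b = 4): lst = [8, 16, 8]
After line 4 (pop(0) -> c = 8): lst = [16, 8]

8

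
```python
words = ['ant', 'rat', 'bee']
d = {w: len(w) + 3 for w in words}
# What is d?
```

{'ant': 6, 'rat': 6, 'bee': 6}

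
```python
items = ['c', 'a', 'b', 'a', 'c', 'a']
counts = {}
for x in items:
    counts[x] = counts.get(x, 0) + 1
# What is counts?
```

Initial: counts = {}, items = ['c', 'a', 'b', 'a', 'c', 'a']
See 'c': counts = {'c': 1}
See 'a': counts = {'c': 1, 'a': 1}
See 'b': counts = {'c': 1, 'a': 1, 'b': 1}
See 'a': counts = {'c': 1, 'a': 2, 'b': 1}
See 'c': counts = {'c': 2, 'a': 2, 'b': 1}
See 'a': counts = {'c': 2, 'a': 3, 'b': 1}

{'c': 2, 'a': 3, 'b': 1}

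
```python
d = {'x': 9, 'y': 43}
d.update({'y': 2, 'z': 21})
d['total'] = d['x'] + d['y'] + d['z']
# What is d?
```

After line 1: d = {'x': 9, 'y': 43}
After line 2 (y overwritten, z added): d = {'x': 9, 'y': 2, 'z': 21}
After line 3 (total = 9 + 2 + 21 = 32): d = {'x': 9, 'y': 2, 'z': 21, 'total': 32}

{'x': 9, 'y': 2, 'z': 21, 'total': 32}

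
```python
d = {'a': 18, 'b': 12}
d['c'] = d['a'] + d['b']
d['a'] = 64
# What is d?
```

After line 1: d = {'a': 18, 'b': 12}
After line 2 (d['c'] = 18 + 12): d = {'a': 18, 'b': 12, 'c': 30}
After line 3: d = {'a': 64, 'b': 12, 'c': 30}

{'a': 64, 'b': 12, 'c': 30}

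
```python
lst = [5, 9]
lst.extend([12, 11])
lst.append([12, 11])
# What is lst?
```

After line 1: lst = [5, 9]
After line 2 (extend unpacks [12, 11]): lst = [5, 9, 12, 11]
After line 3 (append adds [12, 11] as single element): lst = [5, 9, 12, 11, [12, 11]]

[5, 9, 12, 11, [12, 11]]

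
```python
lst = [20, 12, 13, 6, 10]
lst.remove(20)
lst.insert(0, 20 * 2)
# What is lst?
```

After line 1: lst = [20, 12, 13, 6, 10]
After line 2 (remove first 20): lst = [12, 13, 6, 10]
After line 3 (insert 40 at index 0): lst = [40, 12, 13, 6, 10]

[40, 12, 13, 6, 10]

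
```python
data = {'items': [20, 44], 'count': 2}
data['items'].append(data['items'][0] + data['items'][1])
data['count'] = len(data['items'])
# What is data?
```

After line 1: data = {'items': [20, 44], 'count': 2}
After line 2 (append 20 + 44 = 64): data = {'items': [20, 44, 64], 'count': 2}
After line 3 (count = len(items) = 3): data = {'items': [20, 44, 64], 'count': 3}

{'items': [20, 44, 64], 'count': 3}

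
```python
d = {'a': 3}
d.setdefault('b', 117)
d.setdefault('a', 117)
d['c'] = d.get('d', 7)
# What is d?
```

After line 1: d = {'a': 3}
After line 2 (setdefault adds 'b'=117): d = {'a': 3, 'b': 117}
After line 3 (setdefault 'a' no-op, already exists): d = {'a': 3, 'b': 117}
After line 4 (get('d', 7) returns default since 'd' not in d): d = {'a': 3, 'b': 117, 'c': 7}

{'a': 3, 'b': 117, 'c': 7}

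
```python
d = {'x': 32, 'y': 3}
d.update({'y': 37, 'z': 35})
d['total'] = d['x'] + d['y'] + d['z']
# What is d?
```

After line 1: d = {'x': 32, 'y': 3}
After line 2 (y overwritten, z added): d = {'x': 32, 'y': 37, 'z': 35}
After line 3 (total = 32 + 37 + 35 = 104): d = {'x': 32, 'y': 37, 'z': 35, 'total': 104}

{'x': 32, 'y': 37, 'z': 35, 'total': 104}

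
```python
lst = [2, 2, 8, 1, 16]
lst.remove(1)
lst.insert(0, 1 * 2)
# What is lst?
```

After line 1: lst = [2, 2, 8, 1, 16]
After line 2 (remove first 1): lst = [2, 2, 8, 16]
After line 3 (insert 2 at index 0): lst = [2, 2, 2, 8, 16]

[2, 2, 2, 8, 16]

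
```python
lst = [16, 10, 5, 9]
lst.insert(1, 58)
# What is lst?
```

[16, 58, 10, 5, 9]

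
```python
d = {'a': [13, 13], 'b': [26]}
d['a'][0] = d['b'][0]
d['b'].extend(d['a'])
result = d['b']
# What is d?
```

After line 1: d = {'a': [13, 13], 'b': [26]}
After line 2 (a[0] = b[0] = 26): d = {'a': [26, 13], 'b': [26]}
After line 3 (b.extend(a) appends [26, 13]): d = {'a': [26, 13], 'b': [26, 26, 13]}
After line 4: result = d['b'] = [26, 26, 13]

{'a': [26, 13], 'b': [26, 26, 13]}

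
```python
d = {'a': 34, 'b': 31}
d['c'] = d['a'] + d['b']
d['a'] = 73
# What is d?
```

After line 1: d = {'a': 34, 'b': 31}
After line 2 (d['c'] = 34 + 31): d = {'a': 34, 'b': 31, 'c': 65}
After line 3: d = {'a': 73, 'b': 31, 'c': 65}

{'a': 73, 'b': 31, 'c': 65}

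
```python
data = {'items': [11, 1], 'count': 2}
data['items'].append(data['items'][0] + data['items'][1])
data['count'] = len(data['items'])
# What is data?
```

After line 1: data = {'items': [11, 1], 'count': 2}
After line 2 (append 11 + 1 = 12): data = {'items': [11, 1, 12], 'count': 2}
After line 3 (count = len(items) = 3): data = {'items': [11, 1, 12], 'count': 3}

{'items': [11, 1, 12], 'count': 3}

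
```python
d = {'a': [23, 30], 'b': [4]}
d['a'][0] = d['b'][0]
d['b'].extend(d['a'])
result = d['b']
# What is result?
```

After line 1: d = {'a': [23, 30], 'b': [4]}
After line 2 (a[0] = b[0] = 4): d = {'a': [4, 30], 'b': [4]}
After line 3 (b.extend(a) appends [4, 30]): d = {'a': [4, 30], 'b': [4, 4, 30]}
After line 4: result = d['b'] = [4, 4, 30]

[4, 4, 30]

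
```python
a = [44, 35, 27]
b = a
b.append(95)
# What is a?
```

After line 1: a = [44, 35, 27]
After line 2 (b = a is an alias, same object): a = [44, 35, 27], b = [44, 35, 27]
After line 3 (b.append mutates the shared list): a = [44, 35, 27, 95], b = [44, 35, 27, 95]

[44, 35, 27, 95]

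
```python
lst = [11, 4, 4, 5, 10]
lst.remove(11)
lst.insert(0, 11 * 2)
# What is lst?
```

After line 1: lst = [11, 4, 4, 5, 10]
After line 2 (remove first 11): lst = [4, 4, 5, 10]
After line 3 (insert 22 at index 0): lst = [22, 4, 4, 5, 10]

[22, 4, 4, 5, 10]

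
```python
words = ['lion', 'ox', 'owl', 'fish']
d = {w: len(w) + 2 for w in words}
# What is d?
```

{'lion': 6, 'ox': 4, 'owl': 5, 'fish': 6}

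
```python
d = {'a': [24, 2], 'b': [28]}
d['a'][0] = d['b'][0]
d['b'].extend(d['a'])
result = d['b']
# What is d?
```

After line 1: d = {'a': [24, 2], 'b': [28]}
After line 2 (a[0] = b[0] = 28): d = {'a': [28, 2], 'b': [28]}
After line 3 (b.extend(a) appends [28, 2]): d = {'a': [28, 2], 'b': [28, 28, 2]}
After line 4: result = d['b'] = [28, 28, 2]

{'a': [28, 2], 'b': [28, 28, 2]}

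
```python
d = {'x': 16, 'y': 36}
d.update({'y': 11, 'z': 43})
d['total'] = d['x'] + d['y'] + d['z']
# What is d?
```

After line 1: d = {'x': 16, 'y': 36}
After line 2 (y overwritten, z added): d = {'x': 16, 'y': 11, 'z': 43}
After line 3 (total = 16 + 11 + 43 = 70): d = {'x': 16, 'y': 11, 'z': 43, 'total': 70}

{'x': 16, 'y': 11, 'z': 43, 'total': 70}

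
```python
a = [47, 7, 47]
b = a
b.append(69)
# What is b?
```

After line 1: a = [47, 7, 47]
After line 2 (b = a is an alias, same object): a = [47, 7, 47], b = [47, 7, 47]
After line 3 (b.append mutates the shared list): a = [47, 7, 47, 69], b = [47, 7, 47, 69]

[47, 7, 47, 69]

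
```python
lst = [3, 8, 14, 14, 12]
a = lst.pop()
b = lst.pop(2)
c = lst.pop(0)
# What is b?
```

After line 1: lst = [3, 8, 14, 14, 12]
After line 2 (pop() -> a = 12): lst = [3, 8, 14, 14]
After line 3 (pop(2) -> b = 14): lst = [3, 8, 14]
After line 4 (pop(0) -> c = 3): lst = [8, 14]

14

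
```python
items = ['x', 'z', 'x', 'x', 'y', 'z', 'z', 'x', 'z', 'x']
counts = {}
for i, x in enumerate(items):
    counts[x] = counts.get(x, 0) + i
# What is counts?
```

Initial: counts = {}, items = ['x', 'z', 'x', 'x', 'y', 'z', 'z', 'x', 'z', 'x']
i=0, x='x': counts = {'x': 0}
i=1, x='z': counts = {'x': 0, 'z': 1}
i=2, x='x': counts = {'x': 2, 'z': 1}
i=3, x='x': counts = {'x': 5, 'z': 1}
i=4, x='y': counts = {'x': 5, 'z': 1, 'y': 4}
i=5, x='z': counts = {'x': 5, 'z': 6, 'y': 4}
i=6, x='z': counts = {'x': 5, 'z': 12, 'y': 4}
i=7, x='x': counts = {'x': 12, 'z': 12, 'y': 4}
i=8, x='z': counts = {'x': 12, 'z': 20, 'y': 4}
i=9, x='x': counts = {'x': 21, 'z': 20, 'y': 4}

{'x': 21, 'z': 20, 'y': 4}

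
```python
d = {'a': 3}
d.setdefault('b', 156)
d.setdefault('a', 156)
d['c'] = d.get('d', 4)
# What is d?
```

After line 1: d = {'a': 3}
After line 2 (setdefault adds 'b'=156): d = {'a': 3, 'b': 156}
After line 3 (setdefault 'a' no-op, already exists): d = {'a': 3, 'b': 156}
After line 4 (get('d', 4) returns default since 'd' not in d): d = {'a': 3, 'b': 156, 'c': 4}

{'a': 3, 'b': 156, 'c': 4}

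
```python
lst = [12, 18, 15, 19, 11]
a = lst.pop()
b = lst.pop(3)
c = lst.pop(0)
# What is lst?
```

After line 1: lst = [12, 18, 15, 19, 11]
After line 2 (pop() -> a = 11): lst = [12, 18, 15, 19]
After line 3 (pop(3) -> b = 19): lst = [12, 18, 15]
After line 4 (pop(0) -> c = 12): lst = [18, 15]

[18, 15]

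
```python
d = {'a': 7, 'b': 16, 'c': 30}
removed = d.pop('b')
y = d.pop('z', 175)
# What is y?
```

After line 1: d = {'a': 7, 'b': 16, 'c': 30}
After line 2 (pop 'b' returns 16): d = {'a': 7, 'c': 30}, removed = 16
After line 3 (pop 'z' missing, returns default 175): d = {'a': 7, 'c': 30}, y = 175

175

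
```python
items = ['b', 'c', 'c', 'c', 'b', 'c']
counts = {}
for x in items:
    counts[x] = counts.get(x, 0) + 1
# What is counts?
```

Initial: counts = {}, items = ['b', 'c', 'c', 'c', 'b', 'c']
See 'b': counts = {'b': 1}
See 'c': counts = {'b': 1, 'c': 1}
See 'c': counts = {'b': 1, 'c': 2}
See 'c': counts = {'b': 1, 'c': 3}
See 'b': counts = {'b': 2, 'c': 3}
See 'c': counts = {'b': 2, 'c': 4}

{'b': 2, 'c': 4}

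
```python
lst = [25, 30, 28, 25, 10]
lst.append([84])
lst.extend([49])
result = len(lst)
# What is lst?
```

After line 1: lst = [25, 30, 28, 25, 10]
After line 2 (append adds [84] as single element): lst = [25, 30, 28, 25, 10, [84]]
After line 3 (extend unpacks [49], adds 49): lst = [25, 30, 28, 25, 10, [84], 49]
After line 4: result = len(lst) = 7

[25, 30, 28, 25, 10, [84], 49]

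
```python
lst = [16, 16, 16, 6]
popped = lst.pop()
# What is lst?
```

[16, 16, 16]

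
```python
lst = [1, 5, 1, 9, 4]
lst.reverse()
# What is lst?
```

[4, 9, 1, 5, 1]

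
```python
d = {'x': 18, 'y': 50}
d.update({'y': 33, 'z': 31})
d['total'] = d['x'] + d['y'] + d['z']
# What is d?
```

After line 1: d = {'x': 18, 'y': 50}
After line 2 (y overwritten, z added): d = {'x': 18, 'y': 33, 'z': 31}
After line 3 (total = 18 + 33 + 31 = 82): d = {'x': 18, 'y': 33, 'z': 31, 'total': 82}

{'x': 18, 'y': 33, 'z': 31, 'total': 82}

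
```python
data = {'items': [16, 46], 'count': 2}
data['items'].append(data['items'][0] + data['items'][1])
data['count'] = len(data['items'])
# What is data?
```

After line 1: data = {'items': [16, 46], 'count': 2}
After line 2 (append 16 + 46 = 62): data = {'items': [16, 46, 62], 'count': 2}
After line 3 (count = len(items) = 3): data = {'items': [16, 46, 62], 'count': 3}

{'items': [16, 46, 62], 'count': 3}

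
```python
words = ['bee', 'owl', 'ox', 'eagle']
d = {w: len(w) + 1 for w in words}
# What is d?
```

{'bee': 4, 'owl': 4, 'ox': 3, 'eagle': 6}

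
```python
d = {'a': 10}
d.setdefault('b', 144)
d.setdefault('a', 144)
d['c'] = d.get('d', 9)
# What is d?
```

After line 1: d = {'a': 10}
After line 2 (setdefault adds 'b'=144): d = {'a': 10, 'b': 144}
After line 3 (setdefault 'a' no-op, already exists): d = {'a': 10, 'b': 144}
After line 4 (get('d', 9) returns default since 'd' not in d): d = {'a': 10, 'b': 144, 'c': 9}

{'a': 10, 'b': 144, 'c': 9}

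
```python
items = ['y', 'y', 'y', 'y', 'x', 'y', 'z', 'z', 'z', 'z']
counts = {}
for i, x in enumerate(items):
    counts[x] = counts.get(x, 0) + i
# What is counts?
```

Initial: counts = {}, items = ['y', 'y', 'y', 'y', 'x', 'y', 'z', 'z', 'z', 'z']
i=0, x='y': counts = {'y': 0}
i=1, x='y': counts = {'y': 1}
i=2, x='y': counts = {'y': 3}
i=3, x='y': counts = {'y': 6}
i=4, x='x': counts = {'y': 6, 'x': 4}
i=5, x='y': counts = {'y': 11, 'x': 4}
i=6, x='z': counts = {'y': 11, 'x': 4, 'z': 6}
i=7, x='z': counts = {'y': 11, 'x': 4, 'z': 13}
i=8, x='z': counts = {'y': 11, 'x': 4, 'z': 21}
i=9, x='z': counts = {'y': 11, 'x': 4, 'z': 30}

{'y': 11, 'x': 4, 'z': 30}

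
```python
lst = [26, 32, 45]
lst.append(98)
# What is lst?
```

[26, 32, 45, 98]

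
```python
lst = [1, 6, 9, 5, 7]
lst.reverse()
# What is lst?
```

[7, 5, 9, 6, 1]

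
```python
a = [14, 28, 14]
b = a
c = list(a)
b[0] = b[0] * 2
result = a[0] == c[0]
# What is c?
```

After line 1: a = [14, 28, 14]
After line 2 (b = a, alias): a = [14, 28, 14], b = [14, 28, 14]
After line 3 (c = list(a) is a copy, new object): c = [14, 28, 14]
After line 4 (b[0] = 14 * 2 = 28; mutates shared a/b): a = b = [28, 28, 14], c = [14, 28, 14]
After line 5 (a[0] = 28, c[0] = 14; result = False)

[14, 28, 14]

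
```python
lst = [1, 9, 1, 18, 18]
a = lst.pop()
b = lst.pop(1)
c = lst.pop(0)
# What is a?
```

After line 1: lst = [1, 9, 1, 18, 18]
After line 2 (pop() -> a = 18): lst = [1, 9, 1, 18]
After line 3 (pop(1) -> b = 9): lst = [1, 1, 18]
After line 4 (pop(0) -> c = 1): lst = [1, 18]

18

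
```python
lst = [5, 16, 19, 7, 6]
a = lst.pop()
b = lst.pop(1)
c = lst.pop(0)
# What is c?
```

After line 1: lst = [5, 16, 19, 7, 6]
After line 2 (pop() -> a = 6): lst = [5, 16, 19, 7]
After line 3 (pop(1) -> b = 16): lst = [5, 19, 7]
After line 4 (pop(0) -> c = 5): lst = [19, 7]

5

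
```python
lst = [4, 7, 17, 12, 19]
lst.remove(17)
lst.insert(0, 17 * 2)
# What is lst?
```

After line 1: lst = [4, 7, 17, 12, 19]
After line 2 (remove first 17): lst = [4, 7, 12, 19]
After line 3 (insert 34 at index 0): lst = [34, 4, 7, 12, 19]

[34, 4, 7, 12, 19]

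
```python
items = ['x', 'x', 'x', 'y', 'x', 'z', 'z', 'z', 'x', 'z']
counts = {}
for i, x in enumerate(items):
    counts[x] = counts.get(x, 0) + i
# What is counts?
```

Initial: counts = {}, items = ['x', 'x', 'x', 'y', 'x', 'z', 'z', 'z', 'x', 'z']
i=0, x='x': counts = {'x': 0}
i=1, x='x': counts = {'x': 1}
i=2, x='x': counts = {'x': 3}
i=3, x='y': counts = {'x': 3, 'y': 3}
i=4, x='x': counts = {'x': 7, 'y': 3}
i=5, x='z': counts = {'x': 7, 'y': 3, 'z': 5}
i=6, x='z': counts = {'x': 7, 'y': 3, 'z': 11}
i=7, x='z': counts = {'x': 7, 'y': 3, 'z': 18}
i=8, x='x': counts = {'x': 15, 'y': 3, 'z': 18}
i=9, x='z': counts = {'x': 15, 'y': 3, 'z': 27}

{'x': 15, 'y': 3, 'z': 27}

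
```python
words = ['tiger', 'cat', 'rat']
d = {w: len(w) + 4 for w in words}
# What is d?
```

{'tiger': 9, 'cat': 7, 'rat': 7}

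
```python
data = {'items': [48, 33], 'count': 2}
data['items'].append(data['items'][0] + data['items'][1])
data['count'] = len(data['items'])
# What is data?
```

After line 1: data = {'items': [48, 33], 'count': 2}
After line 2 (append 48 + 33 = 81): data = {'items': [48, 33, 81], 'count': 2}
After line 3 (count = len(items) = 3): data = {'items': [48, 33, 81], 'count': 3}

{'items': [48, 33, 81], 'count': 3}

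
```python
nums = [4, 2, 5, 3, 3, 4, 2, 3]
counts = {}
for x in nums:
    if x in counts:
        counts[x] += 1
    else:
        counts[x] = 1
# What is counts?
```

Initial: counts = {}, nums = [4, 2, 5, 3, 3, 4, 2, 3]
See 4: counts = {4: 1}
See 2: counts = {4: 1, 2: 1}
See 5: counts = {4: 1, 2: 1, 5: 1}
See 3: counts = {4: 1, 2: 1, 5: 1, 3: 1}
See 3: counts = {4: 1, 2: 1, 5: 1, 3: 2}
See 4: counts = {4: 2, 2: 1, 5: 1, 3: 2}
See 2: counts = {4: 2, 2: 2, 5: 1, 3: 2}
See 3: counts = {4: 2, 2: 2, 5: 1, 3: 3}

{4: 2, 2: 2, 5: 1, 3: 3}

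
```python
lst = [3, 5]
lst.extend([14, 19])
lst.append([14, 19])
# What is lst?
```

After line 1: lst = [3, 5]
After line 2 (extend unpacks [14, 19]): lst = [3, 5, 14, 19]
After line 3 (append adds [14, 19] as single element): lst = [3, 5, 14, 19, [14, 19]]

[3, 5, 14, 19, [14, 19]]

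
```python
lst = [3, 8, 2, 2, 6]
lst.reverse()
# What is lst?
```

[6, 2, 2, 8, 3]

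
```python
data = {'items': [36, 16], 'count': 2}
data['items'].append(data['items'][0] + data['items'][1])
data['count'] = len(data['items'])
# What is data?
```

After line 1: data = {'items': [36, 16], 'count': 2}
After line 2 (append 36 + 16 = 52): data = {'items': [36, 16, 52], 'count': 2}
After line 3 (count = len(items) = 3): data = {'items': [36, 16, 52], 'count': 3}

{'items': [36, 16, 52], 'count': 3}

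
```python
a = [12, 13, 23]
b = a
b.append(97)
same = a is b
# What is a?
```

After line 1: a = [12, 13, 23]
After line 2 (b = a is an alias, same object): a = [12, 13, 23], b = [12, 13, 23]
After line 3 (b.append mutates the shared list): a = [12, 13, 23, 97], b = [12, 13, 23, 97]
After line 4 (same = a is b; same object -> True): same = True

[12, 13, 23, 97]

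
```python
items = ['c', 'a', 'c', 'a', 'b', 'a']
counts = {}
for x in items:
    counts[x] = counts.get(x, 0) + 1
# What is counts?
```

Initial: counts = {}, items = ['c', 'a', 'c', 'a', 'b', 'a']
See 'c': counts = {'c': 1}
See 'a': counts = {'c': 1, 'a': 1}
See 'c': counts = {'c': 2, 'a': 1}
See 'a': counts = {'c': 2, 'a': 2}
See 'b': counts = {'c': 2, 'a': 2, 'b': 1}
See 'a': counts = {'c': 2, 'a': 3, 'b': 1}

{'c': 2, 'a': 3, 'b': 1}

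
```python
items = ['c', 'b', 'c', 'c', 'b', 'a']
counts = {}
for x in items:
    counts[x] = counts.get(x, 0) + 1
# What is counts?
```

Initial: counts = {}, items = ['c', 'b', 'c', 'c', 'b', 'a']
See 'c': counts = {'c': 1}
See 'b': counts = {'c': 1, 'b': 1}
See 'c': counts = {'c': 2, 'b': 1}
See 'c': counts = {'c': 3, 'b': 1}
See 'b': counts = {'c': 3, 'b': 2}
See 'a': counts = {'c': 3, 'b': 2, 'a': 1}

{'c': 3, 'b': 2, 'a': 1}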